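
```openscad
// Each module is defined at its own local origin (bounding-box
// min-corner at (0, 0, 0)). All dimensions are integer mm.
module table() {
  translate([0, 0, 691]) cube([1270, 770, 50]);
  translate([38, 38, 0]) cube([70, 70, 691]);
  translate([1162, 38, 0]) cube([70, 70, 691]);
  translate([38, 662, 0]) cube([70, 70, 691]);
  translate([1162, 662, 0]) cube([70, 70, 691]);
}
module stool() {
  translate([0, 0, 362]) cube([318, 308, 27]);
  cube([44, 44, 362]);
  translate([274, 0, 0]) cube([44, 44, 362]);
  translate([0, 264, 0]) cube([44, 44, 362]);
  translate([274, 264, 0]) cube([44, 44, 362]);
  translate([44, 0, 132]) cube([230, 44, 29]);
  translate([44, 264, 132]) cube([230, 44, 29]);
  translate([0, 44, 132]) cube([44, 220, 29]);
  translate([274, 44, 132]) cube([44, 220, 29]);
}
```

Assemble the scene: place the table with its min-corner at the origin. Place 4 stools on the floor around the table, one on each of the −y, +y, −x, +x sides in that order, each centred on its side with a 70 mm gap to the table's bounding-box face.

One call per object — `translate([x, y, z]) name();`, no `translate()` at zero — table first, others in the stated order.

table();
translate([476, -378, 0]) stool();
translate([476, 840, 0]) stool();
translate([-388, 231, 0]) stool();
translate([1340, 231, 0]) stool();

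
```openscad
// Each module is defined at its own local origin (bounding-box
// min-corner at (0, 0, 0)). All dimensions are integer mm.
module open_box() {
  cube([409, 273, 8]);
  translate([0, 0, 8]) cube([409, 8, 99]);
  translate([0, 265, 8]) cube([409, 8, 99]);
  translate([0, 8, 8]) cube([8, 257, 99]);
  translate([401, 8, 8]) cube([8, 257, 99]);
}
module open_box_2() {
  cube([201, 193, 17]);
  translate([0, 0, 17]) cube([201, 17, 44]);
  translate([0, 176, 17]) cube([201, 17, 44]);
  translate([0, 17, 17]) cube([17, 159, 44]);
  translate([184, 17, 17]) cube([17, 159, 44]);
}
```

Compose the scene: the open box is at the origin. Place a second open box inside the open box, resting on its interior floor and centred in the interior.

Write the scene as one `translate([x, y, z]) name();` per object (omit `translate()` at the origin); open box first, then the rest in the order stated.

open_box();
translate([104, 40, 8]) open_box_2();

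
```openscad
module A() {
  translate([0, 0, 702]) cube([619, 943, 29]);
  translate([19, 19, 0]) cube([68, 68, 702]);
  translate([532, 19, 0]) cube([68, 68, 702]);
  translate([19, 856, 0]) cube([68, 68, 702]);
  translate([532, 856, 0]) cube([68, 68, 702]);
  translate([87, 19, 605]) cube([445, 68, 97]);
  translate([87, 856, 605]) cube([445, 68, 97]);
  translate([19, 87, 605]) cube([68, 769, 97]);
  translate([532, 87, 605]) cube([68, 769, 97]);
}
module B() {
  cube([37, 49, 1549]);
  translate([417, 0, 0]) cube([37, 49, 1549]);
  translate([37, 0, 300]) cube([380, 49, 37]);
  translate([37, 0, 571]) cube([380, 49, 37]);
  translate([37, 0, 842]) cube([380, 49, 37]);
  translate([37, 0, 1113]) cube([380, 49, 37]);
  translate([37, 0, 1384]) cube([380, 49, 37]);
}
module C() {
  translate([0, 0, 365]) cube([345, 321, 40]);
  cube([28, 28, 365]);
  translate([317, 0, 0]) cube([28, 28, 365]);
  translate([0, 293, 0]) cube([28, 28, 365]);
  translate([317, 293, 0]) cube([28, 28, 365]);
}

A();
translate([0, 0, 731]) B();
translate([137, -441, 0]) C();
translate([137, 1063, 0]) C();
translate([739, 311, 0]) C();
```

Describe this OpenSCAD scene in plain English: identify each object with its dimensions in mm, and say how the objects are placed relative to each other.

A is a rectangular dining table. The top is 619×943×29 mm with its upper surface at z = 731 mm. It stands on four 68×68 mm square legs, each inset 19 mm from the nearest pair of top edges, running from the floor to the underside of the top. Four apron rails, 68 mm thick and 97 mm tall, run between adjacent legs with their top edges flush with the underside of the top and their outer faces flush with the legs' outer faces.

B is a wooden ladder with two side rails of 37×49 mm section and 1549 mm height, set 454 mm apart overall. Between them run 5 rectangular rungs (49 mm deep, 37 mm thick), front faces flush with the rails' −y face. The bottom of the first rung is 300 mm above the floor and each subsequent rung is 271 mm higher than the one below.

C is a simple wooden stool: a rectangular seat 345 mm (x) by 321 mm (y), 40 mm thick, top face at z = 405 mm, on four square legs, each 28×28 mm in cross-section. The legs rest on z = 0, each flush with a corner of the seat.

The ladder is on top of the table. Three stools sit around the table at the −y, +y, +x sides.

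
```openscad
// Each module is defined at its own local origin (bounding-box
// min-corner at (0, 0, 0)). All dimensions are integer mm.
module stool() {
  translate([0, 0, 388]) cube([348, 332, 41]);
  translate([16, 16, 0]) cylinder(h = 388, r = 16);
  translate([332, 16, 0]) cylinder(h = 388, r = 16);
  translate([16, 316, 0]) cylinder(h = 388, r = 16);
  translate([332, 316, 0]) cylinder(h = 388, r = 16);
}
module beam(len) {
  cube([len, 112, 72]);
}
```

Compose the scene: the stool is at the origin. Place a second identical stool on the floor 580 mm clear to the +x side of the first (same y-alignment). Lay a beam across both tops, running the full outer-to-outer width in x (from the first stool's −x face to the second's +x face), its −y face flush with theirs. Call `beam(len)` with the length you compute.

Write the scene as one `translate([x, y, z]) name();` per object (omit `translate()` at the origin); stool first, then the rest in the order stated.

stool();
translate([928, 0, 0]) stool();
translate([0, 0, 429]) beam(1276);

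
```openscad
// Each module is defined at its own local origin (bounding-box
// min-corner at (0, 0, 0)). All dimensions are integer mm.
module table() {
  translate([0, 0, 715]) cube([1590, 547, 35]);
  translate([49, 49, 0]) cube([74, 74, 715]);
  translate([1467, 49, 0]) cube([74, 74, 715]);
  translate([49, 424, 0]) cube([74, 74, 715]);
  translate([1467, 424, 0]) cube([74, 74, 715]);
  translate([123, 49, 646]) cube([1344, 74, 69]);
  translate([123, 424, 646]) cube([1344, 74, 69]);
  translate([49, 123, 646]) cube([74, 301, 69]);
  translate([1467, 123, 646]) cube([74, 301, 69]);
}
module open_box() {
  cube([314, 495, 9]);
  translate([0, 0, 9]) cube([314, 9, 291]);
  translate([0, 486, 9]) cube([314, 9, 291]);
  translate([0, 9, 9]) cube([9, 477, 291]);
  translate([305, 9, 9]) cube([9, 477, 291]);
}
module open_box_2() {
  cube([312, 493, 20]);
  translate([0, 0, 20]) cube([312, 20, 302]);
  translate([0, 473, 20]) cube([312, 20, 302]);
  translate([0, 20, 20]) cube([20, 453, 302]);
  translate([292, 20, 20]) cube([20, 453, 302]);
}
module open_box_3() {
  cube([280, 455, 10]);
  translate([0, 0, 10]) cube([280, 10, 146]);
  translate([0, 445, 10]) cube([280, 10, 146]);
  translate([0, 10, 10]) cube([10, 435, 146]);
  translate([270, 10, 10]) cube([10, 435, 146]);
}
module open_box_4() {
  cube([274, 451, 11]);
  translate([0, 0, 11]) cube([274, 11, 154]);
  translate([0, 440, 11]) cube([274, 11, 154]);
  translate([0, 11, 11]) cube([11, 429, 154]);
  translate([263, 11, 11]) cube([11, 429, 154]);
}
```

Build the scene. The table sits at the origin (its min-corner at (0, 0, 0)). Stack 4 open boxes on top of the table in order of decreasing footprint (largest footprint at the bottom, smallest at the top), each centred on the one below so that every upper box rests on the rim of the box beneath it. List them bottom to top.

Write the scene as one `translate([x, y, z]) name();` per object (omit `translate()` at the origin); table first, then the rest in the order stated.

table();
translate([638, 26, 750]) open_box();
translate([639, 27, 1050]) open_box_2();
translate([655, 46, 1372]) open_box_3();
translate([658, 48, 1528]) open_box_4();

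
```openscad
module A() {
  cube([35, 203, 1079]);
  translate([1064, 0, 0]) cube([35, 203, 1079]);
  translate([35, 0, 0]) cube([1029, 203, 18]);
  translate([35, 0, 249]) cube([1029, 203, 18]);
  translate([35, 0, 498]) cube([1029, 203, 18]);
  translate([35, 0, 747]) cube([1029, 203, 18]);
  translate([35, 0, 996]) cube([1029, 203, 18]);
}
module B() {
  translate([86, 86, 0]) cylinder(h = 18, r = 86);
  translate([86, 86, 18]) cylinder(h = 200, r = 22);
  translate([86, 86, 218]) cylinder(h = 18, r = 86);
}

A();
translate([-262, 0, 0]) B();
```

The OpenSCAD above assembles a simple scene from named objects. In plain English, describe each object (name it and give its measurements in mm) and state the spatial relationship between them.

A is a bookshelf 1099 mm wide overall, 203 mm deep and 1079 mm tall. The two sides are 35 mm thick vertical panels. 5 horizontal shelves of 18 mm thickness span between the inner faces of the sides; the lowest shelf sits on the floor and shelves are stacked with a clear vertical gap of 231 mm between each pair.

B is a spool: two coaxial disc flanges of radius 86 mm and thickness 18 mm, joined by a core cylinder of radius 22 mm and height 200 mm. The lower flange rests on z = 0 and the three cylinders share a vertical axis.

The spool is on the floor beside the bookshelf on its −x side.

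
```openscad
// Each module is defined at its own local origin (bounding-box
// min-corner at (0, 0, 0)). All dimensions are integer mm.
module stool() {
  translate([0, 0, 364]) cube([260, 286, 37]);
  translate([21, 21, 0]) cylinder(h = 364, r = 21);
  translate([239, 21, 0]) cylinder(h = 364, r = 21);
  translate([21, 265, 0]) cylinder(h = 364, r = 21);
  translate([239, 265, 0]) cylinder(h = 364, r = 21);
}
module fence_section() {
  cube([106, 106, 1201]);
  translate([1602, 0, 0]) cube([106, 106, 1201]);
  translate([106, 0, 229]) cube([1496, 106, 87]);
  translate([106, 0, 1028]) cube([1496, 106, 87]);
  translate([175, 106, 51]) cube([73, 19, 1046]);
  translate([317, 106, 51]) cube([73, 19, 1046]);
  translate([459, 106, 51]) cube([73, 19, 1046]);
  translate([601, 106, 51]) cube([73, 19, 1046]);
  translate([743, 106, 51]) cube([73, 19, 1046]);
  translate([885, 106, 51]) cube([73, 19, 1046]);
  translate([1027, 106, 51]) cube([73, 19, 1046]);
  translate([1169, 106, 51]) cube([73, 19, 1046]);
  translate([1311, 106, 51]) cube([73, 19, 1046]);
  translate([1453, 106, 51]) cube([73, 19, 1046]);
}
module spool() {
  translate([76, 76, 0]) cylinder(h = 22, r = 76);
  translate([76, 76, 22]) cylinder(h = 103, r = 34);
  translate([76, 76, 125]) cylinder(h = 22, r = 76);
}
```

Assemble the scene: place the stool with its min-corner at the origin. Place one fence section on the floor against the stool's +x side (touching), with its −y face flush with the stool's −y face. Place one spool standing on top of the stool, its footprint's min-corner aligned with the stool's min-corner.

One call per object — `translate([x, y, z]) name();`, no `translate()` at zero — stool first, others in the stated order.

stool();
translate([260, 0, 0]) fence_section();
translate([0, 0, 401]) spool();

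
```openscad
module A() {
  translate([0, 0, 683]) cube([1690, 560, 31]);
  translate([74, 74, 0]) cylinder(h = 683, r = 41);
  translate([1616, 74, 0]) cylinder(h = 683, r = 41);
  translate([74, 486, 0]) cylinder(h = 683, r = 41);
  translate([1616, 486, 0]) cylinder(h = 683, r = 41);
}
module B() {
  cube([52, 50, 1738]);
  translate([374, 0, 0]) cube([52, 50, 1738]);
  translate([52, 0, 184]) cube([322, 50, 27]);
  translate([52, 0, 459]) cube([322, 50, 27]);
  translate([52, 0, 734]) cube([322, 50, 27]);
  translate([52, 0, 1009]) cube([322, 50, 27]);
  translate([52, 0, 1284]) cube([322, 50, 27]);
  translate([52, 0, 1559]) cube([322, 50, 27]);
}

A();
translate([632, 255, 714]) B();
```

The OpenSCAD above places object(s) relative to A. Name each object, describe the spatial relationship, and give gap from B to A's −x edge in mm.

The ladder's min-x is at 632; the table's min-x is 0; gap = 632 mm.

A is a table. B is a ladder. The ladder is on top of the table, centred. The gap from the ladder to the table's −x edge is 632 mm.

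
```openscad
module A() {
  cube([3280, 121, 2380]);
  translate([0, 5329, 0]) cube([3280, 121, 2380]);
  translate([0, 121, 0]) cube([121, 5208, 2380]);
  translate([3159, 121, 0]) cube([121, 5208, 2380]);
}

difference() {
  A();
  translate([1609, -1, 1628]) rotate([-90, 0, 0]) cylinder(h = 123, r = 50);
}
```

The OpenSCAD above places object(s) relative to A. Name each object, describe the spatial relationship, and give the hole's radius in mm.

The subtracted cylinder has r = 50 mm.

A is a house frame. The house frame has a circular hole through its front wall. The hole's radius is 50 mm.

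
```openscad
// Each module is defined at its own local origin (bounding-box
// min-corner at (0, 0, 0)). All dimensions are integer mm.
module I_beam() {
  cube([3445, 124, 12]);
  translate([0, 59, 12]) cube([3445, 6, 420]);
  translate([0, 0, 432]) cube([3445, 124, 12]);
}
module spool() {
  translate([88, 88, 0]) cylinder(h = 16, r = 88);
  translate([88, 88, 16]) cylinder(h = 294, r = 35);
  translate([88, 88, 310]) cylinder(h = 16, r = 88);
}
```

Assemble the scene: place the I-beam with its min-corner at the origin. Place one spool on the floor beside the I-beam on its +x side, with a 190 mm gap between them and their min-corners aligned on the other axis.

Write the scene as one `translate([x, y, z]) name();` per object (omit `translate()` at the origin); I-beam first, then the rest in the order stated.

I_beam();
translate([3635, 0, 0]) spool();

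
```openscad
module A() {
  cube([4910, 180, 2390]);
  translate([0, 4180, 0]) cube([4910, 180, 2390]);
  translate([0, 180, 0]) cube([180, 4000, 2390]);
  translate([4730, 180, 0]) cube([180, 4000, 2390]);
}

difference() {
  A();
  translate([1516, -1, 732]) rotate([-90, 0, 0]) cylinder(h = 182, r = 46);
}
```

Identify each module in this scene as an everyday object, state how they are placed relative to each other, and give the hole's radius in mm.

The subtracted cylinder has r = 46 mm.

A is a house frame. The house frame has a circular hole through its front wall. The hole's radius is 46 mm.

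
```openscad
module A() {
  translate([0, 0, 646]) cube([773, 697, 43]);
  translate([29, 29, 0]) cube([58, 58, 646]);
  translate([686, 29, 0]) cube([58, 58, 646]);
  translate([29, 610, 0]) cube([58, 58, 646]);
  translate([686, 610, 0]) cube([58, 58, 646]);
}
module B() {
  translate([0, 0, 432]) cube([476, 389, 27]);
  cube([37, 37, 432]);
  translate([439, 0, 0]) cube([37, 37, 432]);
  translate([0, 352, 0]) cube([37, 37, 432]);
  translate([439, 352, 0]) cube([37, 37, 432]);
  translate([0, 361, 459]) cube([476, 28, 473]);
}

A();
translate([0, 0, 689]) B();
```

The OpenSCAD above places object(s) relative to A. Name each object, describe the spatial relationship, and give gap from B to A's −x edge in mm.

The chair's min-x is at 0; the table's min-x is 0; gap = 0 mm.

A is a table. B is a chair. The chair is on top of the table. The gap from the chair to the table's −x edge is 0 mm.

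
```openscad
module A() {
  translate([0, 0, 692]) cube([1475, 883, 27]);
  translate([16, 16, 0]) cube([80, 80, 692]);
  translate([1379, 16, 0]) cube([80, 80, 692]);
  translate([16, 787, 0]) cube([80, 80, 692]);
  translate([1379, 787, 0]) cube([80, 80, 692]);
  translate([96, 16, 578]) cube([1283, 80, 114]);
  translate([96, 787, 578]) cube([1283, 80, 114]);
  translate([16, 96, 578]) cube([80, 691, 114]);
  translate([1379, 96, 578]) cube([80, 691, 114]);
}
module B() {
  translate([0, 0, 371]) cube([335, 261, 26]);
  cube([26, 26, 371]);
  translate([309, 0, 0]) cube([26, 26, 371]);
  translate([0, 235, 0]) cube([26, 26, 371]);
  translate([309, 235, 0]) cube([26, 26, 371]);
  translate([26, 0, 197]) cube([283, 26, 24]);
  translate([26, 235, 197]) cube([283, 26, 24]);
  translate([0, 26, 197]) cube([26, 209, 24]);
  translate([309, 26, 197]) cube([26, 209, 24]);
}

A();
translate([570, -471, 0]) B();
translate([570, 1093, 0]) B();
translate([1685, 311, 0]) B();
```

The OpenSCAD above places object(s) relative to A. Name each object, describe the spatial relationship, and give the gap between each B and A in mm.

A is a table. B is a stool. Three stools sit around the table at the −y, +y, +x sides. The gap between each stool and the table is 210 mm.

Each stool's nearest face is 210 mm from the table's bounding box.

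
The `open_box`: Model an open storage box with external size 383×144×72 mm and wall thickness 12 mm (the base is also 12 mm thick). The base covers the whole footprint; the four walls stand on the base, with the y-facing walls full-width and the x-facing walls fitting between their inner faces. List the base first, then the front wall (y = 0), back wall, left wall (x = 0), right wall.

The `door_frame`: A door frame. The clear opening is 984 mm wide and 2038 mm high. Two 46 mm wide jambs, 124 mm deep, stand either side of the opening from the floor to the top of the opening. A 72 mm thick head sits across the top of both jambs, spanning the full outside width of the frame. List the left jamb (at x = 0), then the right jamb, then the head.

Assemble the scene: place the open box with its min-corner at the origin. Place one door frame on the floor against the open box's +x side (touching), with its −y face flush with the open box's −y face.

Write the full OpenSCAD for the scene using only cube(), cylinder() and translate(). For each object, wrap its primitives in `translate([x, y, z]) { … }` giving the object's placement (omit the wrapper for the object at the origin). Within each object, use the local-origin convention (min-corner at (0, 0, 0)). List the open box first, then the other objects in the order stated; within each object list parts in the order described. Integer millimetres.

cube([383, 144, 12]);
translate([0, 0, 12]) cube([383, 12, 60]);
translate([0, 132, 12]) cube([383, 12, 60]);
translate([0, 12, 12]) cube([12, 120, 60]);
translate([371, 12, 12]) cube([12, 120, 60]);
translate([383, 0, 0]) {
  cube([46, 124, 2038]);
  translate([1030, 0, 0]) cube([46, 124, 2038]);
  translate([0, 0, 2038]) cube([1076, 124, 72]);
}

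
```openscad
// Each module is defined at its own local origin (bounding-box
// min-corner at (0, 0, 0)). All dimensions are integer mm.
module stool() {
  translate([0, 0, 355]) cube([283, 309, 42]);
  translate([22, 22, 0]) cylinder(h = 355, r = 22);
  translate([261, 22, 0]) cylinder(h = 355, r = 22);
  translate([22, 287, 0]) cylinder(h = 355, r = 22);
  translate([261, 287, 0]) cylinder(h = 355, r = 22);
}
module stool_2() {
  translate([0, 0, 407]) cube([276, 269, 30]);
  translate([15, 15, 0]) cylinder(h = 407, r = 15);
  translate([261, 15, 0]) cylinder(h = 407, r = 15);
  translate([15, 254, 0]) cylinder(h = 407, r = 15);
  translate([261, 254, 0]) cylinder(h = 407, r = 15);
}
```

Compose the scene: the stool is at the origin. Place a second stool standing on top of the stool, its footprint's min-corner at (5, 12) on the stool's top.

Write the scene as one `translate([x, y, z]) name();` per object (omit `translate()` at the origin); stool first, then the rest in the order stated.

stool();
translate([5, 12, 397]) stool_2();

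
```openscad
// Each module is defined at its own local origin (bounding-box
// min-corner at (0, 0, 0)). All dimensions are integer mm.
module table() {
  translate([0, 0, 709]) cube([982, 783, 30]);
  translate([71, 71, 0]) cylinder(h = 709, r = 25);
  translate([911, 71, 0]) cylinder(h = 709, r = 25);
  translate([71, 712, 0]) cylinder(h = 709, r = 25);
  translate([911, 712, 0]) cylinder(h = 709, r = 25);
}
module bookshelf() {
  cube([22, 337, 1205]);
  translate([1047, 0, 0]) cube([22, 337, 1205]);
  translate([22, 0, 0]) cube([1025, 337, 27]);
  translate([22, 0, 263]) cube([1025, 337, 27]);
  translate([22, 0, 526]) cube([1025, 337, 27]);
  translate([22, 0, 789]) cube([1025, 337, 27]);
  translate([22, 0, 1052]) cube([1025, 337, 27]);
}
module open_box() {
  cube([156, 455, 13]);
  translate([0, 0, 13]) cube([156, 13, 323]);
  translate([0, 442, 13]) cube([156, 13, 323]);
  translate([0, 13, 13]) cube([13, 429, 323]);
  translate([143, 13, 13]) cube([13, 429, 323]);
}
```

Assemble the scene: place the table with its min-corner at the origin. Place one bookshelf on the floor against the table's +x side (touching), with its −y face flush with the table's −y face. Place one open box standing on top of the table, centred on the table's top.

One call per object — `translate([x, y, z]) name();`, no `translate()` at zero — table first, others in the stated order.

table();
translate([982, 0, 0]) bookshelf();
translate([413, 164, 739]) open_box();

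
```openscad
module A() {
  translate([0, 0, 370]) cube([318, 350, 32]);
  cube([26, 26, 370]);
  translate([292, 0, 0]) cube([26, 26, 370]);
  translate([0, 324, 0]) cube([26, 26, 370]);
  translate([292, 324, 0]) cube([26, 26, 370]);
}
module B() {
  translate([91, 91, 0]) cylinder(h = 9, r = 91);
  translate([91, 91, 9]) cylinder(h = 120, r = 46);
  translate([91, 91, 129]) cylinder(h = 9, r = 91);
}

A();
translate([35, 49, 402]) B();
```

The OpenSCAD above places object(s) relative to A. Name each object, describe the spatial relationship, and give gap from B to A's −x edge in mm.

The spool's min-x is at 35; the stool's min-x is 0; gap = 35 mm.

A is a stool. B is a spool. The spool is on top of the stool. The gap from the spool to the stool's −x edge is 35 mm.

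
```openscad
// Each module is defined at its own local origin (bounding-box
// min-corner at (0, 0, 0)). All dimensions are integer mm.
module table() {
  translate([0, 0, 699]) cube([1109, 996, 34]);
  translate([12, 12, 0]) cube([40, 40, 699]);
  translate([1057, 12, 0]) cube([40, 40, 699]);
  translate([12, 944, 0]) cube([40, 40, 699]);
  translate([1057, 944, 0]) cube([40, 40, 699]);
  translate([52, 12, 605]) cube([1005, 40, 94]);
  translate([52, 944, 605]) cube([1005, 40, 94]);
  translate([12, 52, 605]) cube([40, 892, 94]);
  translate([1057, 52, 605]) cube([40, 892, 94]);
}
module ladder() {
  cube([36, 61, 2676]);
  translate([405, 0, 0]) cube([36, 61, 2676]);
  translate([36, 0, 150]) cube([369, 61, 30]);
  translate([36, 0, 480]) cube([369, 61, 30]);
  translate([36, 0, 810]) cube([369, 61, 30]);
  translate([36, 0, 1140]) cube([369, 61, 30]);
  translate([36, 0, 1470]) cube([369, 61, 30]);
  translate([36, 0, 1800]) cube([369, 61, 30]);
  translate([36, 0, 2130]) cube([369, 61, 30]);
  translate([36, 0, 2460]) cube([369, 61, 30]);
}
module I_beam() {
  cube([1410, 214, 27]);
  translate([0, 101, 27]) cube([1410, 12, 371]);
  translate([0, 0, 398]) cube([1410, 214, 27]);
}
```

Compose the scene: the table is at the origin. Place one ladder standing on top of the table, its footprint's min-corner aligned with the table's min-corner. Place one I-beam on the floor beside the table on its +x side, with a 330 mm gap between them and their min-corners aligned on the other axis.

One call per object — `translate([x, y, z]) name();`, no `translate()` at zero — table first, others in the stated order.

table();
translate([0, 0, 733]) ladder();
translate([1439, 0, 0]) I_beam();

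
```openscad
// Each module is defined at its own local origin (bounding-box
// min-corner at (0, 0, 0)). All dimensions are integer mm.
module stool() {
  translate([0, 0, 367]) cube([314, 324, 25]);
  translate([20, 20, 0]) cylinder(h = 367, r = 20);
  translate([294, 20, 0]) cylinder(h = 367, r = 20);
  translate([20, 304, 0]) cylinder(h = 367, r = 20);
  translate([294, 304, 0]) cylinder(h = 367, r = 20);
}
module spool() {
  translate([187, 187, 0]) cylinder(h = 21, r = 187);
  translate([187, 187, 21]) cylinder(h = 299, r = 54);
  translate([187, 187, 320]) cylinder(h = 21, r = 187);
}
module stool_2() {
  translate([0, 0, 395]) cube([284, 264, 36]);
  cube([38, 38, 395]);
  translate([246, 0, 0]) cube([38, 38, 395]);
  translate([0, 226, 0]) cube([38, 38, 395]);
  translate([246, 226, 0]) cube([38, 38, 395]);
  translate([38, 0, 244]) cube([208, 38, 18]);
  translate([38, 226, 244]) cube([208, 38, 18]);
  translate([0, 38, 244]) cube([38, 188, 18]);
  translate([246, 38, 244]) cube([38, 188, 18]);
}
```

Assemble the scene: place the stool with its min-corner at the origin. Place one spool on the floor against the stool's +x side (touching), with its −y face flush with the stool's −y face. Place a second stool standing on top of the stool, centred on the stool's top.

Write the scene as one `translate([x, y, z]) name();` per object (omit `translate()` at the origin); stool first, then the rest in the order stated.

stool();
translate([314, 0, 0]) spool();
translate([15, 30, 392]) stool_2();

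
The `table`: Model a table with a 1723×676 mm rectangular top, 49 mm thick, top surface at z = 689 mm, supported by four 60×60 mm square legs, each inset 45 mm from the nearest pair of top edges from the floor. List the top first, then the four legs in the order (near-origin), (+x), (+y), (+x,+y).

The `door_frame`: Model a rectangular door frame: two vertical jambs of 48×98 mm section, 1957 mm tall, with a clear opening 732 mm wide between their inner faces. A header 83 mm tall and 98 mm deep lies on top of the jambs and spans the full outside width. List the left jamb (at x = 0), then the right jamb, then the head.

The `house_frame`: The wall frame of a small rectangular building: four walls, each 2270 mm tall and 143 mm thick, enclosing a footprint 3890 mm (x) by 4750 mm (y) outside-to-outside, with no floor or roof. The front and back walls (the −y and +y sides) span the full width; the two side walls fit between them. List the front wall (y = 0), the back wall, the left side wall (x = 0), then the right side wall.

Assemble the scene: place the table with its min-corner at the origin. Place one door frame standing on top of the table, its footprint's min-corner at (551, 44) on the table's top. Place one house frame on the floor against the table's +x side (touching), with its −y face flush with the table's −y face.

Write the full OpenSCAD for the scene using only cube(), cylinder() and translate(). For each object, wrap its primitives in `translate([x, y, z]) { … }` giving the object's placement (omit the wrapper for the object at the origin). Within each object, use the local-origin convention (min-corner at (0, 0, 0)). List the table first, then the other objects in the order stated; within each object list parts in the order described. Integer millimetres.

translate([0, 0, 640]) cube([1723, 676, 49]);
translate([45, 45, 0]) cube([60, 60, 640]);
translate([1618, 45, 0]) cube([60, 60, 640]);
translate([45, 571, 0]) cube([60, 60, 640]);
translate([1618, 571, 0]) cube([60, 60, 640]);
translate([551, 44, 689]) {
  cube([48, 98, 1957]);
  translate([780, 0, 0]) cube([48, 98, 1957]);
  translate([0, 0, 1957]) cube([828, 98, 83]);
}
translate([1723, 0, 0]) {
  cube([3890, 143, 2270]);
  translate([0, 4607, 0]) cube([3890, 143, 2270]);
  translate([0, 143, 0]) cube([143, 4464, 2270]);
  translate([3747, 143, 0]) cube([143, 4464, 2270]);
}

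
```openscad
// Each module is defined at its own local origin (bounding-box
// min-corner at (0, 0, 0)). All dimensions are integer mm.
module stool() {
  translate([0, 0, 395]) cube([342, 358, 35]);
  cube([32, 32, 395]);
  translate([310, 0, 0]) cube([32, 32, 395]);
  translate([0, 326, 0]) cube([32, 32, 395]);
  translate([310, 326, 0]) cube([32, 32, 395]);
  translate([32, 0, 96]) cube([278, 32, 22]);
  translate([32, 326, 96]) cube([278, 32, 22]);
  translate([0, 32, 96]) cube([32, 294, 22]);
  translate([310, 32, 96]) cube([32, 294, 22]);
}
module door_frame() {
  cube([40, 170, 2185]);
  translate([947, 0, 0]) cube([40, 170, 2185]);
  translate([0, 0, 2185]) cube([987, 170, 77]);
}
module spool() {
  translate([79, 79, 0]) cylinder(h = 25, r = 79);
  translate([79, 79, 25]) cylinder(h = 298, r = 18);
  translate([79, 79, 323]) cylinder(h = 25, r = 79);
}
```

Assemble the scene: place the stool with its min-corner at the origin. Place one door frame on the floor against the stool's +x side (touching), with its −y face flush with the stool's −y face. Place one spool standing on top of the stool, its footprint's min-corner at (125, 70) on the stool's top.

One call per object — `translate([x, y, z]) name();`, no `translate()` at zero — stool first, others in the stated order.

stool();
translate([342, 0, 0]) door_frame();
translate([125, 70, 430]) spool();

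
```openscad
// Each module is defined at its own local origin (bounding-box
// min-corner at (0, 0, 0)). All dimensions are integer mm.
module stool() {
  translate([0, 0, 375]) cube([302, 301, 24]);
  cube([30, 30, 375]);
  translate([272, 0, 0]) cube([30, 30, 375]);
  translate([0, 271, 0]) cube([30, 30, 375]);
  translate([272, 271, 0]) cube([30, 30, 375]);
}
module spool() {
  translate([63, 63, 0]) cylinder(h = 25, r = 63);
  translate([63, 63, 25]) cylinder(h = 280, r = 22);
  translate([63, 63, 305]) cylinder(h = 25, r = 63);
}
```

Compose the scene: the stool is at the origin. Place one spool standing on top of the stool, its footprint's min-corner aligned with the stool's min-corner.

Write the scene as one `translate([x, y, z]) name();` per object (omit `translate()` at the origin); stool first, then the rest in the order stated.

stool();
translate([0, 0, 399]) spool();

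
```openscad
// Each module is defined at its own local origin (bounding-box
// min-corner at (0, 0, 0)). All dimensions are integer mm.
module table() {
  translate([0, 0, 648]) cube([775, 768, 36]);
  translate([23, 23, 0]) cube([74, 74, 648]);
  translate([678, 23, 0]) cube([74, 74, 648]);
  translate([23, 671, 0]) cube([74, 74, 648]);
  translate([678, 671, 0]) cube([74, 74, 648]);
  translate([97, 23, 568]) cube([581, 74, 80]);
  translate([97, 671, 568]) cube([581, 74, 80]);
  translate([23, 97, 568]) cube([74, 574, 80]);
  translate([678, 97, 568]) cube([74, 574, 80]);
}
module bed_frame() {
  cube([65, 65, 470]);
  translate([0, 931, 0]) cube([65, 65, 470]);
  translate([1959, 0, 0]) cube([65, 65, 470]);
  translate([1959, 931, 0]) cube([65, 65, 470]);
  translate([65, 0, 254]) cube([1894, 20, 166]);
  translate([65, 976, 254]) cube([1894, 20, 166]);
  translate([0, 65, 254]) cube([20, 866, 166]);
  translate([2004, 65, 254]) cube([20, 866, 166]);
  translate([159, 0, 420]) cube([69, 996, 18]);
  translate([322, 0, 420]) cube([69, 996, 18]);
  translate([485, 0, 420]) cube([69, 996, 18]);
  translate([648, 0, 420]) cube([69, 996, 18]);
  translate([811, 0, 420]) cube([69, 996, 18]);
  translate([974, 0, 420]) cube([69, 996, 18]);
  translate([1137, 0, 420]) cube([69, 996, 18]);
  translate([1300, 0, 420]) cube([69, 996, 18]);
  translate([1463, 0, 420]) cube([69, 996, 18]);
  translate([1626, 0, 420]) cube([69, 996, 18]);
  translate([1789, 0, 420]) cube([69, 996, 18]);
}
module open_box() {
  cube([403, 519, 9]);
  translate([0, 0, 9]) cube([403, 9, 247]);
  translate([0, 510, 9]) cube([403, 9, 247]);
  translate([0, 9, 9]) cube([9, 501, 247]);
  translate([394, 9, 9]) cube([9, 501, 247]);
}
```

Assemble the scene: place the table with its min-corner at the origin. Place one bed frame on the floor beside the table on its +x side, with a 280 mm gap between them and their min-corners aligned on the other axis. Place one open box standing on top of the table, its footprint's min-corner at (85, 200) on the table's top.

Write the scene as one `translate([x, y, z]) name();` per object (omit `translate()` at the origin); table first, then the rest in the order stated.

table();
translate([1055, 0, 0]) bed_frame();
translate([85, 200, 684]) open_box();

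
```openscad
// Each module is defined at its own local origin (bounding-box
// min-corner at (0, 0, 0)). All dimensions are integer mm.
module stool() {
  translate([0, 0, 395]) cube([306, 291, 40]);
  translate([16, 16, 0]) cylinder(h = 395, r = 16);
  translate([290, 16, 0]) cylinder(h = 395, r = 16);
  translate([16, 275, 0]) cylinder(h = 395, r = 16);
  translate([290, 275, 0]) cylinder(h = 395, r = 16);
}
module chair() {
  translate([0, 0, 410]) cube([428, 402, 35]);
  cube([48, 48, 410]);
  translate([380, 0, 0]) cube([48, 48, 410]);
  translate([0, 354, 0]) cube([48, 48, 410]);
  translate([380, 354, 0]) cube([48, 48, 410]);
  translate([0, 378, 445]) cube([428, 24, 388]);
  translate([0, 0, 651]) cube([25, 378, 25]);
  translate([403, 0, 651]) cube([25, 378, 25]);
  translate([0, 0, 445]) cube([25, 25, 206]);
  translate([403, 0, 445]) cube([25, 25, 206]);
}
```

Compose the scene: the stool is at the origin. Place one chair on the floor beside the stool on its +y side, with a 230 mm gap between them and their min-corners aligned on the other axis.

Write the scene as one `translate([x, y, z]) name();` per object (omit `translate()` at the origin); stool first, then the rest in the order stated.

stool();
translate([0, 521, 0]) chair();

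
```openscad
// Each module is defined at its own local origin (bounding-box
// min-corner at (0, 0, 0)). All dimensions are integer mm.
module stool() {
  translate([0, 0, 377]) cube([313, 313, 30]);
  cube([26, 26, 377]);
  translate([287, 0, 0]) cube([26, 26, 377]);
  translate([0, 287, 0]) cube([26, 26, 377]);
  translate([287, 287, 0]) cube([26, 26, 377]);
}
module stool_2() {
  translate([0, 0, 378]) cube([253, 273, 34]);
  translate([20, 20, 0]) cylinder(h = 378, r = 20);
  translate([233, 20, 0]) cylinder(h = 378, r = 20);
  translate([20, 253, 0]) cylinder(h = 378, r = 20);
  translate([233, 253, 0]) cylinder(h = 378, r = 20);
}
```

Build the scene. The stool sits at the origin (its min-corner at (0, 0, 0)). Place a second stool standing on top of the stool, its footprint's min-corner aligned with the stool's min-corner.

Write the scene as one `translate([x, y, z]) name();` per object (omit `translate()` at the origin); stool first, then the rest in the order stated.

stool();
translate([0, 0, 407]) stool_2();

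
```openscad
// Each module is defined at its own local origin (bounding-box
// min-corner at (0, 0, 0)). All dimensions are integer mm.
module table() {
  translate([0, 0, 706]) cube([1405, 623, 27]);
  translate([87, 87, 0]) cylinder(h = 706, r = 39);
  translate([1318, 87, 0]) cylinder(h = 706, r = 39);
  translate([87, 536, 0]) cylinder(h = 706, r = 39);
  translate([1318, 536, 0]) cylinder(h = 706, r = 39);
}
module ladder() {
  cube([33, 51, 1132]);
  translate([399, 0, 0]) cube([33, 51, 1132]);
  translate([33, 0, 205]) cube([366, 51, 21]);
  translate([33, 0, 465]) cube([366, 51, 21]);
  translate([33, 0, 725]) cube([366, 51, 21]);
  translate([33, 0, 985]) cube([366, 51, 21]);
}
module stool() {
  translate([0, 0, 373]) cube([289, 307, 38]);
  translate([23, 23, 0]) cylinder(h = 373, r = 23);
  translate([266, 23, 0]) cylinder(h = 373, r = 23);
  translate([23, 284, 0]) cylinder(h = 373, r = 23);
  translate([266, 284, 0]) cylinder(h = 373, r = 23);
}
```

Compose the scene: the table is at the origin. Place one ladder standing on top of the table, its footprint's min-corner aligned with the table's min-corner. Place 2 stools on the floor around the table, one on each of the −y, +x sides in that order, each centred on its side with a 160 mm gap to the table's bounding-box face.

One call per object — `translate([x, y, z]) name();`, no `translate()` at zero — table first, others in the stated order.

table();
translate([0, 0, 733]) ladder();
translate([558, -467, 0]) stool();
translate([1565, 158, 0]) stool();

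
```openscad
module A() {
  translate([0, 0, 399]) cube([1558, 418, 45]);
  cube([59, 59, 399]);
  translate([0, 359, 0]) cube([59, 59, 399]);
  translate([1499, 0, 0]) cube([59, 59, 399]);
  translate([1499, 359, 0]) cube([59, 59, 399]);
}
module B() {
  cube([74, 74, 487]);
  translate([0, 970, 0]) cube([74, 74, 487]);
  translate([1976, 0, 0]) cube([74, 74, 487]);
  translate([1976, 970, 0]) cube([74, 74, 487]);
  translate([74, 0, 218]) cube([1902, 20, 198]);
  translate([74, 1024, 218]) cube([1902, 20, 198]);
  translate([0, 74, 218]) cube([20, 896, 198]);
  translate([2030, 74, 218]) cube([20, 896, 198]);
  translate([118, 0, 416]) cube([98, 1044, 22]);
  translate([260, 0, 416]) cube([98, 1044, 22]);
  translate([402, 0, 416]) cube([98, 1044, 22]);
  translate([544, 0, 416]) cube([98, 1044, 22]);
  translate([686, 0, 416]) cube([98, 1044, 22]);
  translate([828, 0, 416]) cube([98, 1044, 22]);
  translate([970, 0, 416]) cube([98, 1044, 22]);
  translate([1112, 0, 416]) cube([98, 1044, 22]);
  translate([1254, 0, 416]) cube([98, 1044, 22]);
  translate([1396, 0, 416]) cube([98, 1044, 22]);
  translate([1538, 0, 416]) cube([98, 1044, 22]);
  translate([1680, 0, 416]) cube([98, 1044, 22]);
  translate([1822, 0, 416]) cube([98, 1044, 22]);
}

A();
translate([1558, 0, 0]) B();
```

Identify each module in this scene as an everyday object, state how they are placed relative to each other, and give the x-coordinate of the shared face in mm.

The bench's +x face and the bed frame's −x face are both at x = 1558 mm.

A is a bench. B is a bed frame. The bed frame is against the bench's +x side, with their −y faces flush. The x-coordinate of the shared face is 1558 mm.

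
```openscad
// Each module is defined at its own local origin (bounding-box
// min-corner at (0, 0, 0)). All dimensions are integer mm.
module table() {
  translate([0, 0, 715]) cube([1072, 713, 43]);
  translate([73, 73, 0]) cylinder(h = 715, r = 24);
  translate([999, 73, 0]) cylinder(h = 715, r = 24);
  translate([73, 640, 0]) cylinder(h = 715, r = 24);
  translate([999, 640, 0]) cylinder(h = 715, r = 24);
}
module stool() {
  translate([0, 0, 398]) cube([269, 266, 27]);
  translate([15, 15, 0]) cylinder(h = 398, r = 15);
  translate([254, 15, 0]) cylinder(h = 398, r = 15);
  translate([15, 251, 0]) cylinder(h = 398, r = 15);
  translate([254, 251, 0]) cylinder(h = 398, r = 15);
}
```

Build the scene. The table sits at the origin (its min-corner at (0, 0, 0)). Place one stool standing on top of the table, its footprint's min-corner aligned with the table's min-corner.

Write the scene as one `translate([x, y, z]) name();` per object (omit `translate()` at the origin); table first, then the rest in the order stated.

table();
translate([0, 0, 758]) stool();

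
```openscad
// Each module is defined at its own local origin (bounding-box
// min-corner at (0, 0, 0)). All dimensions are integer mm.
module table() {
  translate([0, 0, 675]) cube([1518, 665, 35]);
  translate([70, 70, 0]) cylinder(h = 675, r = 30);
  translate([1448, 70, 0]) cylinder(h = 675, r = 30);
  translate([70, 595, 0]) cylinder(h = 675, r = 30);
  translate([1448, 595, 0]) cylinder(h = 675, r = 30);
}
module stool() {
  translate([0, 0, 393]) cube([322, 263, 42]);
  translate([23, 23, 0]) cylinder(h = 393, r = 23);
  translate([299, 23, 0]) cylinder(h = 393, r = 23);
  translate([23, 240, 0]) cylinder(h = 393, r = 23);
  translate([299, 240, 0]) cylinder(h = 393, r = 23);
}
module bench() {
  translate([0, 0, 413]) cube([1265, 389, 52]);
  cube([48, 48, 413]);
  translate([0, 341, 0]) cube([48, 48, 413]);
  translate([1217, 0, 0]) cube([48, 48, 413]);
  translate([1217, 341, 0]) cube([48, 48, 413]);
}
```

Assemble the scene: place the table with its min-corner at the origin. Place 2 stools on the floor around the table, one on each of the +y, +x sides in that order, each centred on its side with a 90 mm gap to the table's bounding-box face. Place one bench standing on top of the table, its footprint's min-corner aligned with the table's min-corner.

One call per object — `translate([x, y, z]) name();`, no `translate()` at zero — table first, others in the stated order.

table();
translate([598, 755, 0]) stool();
translate([1608, 201, 0]) stool();
translate([0, 0, 710]) bench();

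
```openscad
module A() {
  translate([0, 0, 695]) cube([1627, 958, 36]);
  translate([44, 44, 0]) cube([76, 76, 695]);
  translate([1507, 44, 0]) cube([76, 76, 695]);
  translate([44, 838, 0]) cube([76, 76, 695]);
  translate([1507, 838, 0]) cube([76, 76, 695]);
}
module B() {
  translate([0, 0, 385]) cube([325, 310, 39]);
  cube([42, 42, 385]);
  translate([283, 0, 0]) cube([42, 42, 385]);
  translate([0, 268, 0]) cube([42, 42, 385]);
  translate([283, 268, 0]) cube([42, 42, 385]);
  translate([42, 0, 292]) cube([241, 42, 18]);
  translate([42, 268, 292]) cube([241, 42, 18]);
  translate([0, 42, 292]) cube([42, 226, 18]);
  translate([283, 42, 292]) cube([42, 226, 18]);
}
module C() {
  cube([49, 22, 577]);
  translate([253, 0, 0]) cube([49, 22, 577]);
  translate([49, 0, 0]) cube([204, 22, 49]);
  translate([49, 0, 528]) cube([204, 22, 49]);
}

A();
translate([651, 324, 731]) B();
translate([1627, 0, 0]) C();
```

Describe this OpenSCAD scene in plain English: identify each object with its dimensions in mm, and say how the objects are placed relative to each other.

A is a table: top 1627 mm (x) × 958 mm (y), 36 mm thick, upper face at z = 731 mm, on four 76×76 mm square legs, each inset 44 mm from the nearest pair of top edges, running from z = 0 to the bottom of the top.

B is a four-legged stool. The seat is a 325×310×39 mm slab whose top surface is at z = 424 mm; four square legs, each 42×42 mm in cross-section, run from the floor (z = 0) to the underside of the seat, each flush with a corner of the seat. Four stretchers, 42 mm wide and 18 mm tall, connect adjacent legs with their undersides at z = 292 mm, each running between the inner faces of the legs it joins and aligned with the legs' outer faces on the other axis.

C is a rectangular picture frame lying in the x–z plane (depth along y). The opening is 204 mm wide (x) by 479 mm tall (z), surrounded by a border 49 mm wide on all four sides. The frame is 22 mm deep and is made of two full-height vertical stiles with two horizontal rails fitted between them.

The stool is on top of the table, centred. The picture frame is against the table's +x side, with their −y faces flush.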